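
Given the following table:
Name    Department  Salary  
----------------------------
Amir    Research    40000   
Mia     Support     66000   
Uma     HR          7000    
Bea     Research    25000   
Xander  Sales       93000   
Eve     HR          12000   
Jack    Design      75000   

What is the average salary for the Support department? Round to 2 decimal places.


Support department members:
  Mia: 66000
Sum = 66000
Count = 1
Average = 66000 / 1 = 66000.00

ANSWER: 66000.00


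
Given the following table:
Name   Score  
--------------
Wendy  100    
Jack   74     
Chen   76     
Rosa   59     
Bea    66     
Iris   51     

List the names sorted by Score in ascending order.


Sorting by Score (ascending):
  Iris: 51
  Rosa: 59
  Bea: 66
  Jack: 74
  Chen: 76
  Wendy: 100


ANSWER: Iris, Rosa, Bea, Jack, Chen, Wendy


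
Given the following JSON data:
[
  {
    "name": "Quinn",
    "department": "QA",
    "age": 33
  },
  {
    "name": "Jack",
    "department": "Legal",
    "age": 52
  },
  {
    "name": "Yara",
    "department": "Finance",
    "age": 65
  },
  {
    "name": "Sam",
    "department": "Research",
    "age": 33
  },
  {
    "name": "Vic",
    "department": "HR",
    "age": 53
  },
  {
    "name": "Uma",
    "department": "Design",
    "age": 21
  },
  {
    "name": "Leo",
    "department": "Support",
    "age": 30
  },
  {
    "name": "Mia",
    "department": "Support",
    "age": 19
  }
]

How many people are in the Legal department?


Scanning records for department = Legal
  Record 1: Jack
Count: 1

ANSWER: 1


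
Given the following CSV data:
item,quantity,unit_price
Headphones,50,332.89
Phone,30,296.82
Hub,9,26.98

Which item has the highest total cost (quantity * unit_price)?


Computing row totals:
  Headphones: 16644.5
  Phone: 8904.6
  Hub: 242.82
Maximum: Headphones (16644.5)

ANSWER: Headphones


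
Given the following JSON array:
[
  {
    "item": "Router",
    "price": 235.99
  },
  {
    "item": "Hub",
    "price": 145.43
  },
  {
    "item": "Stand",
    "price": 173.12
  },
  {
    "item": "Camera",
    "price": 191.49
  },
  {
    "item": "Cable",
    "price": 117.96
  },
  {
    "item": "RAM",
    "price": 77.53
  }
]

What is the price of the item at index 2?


Array index 2 -> Stand
price = 173.12

ANSWER: 173.12


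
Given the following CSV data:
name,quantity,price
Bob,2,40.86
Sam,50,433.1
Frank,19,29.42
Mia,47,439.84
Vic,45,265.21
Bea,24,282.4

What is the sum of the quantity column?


Values in 'quantity' column:
  Row 1: 2
  Row 2: 50
  Row 3: 19
  Row 4: 47
  Row 5: 45
  Row 6: 24
Sum = 2 + 50 + 19 + 47 + 45 + 24 = 187

ANSWER: 187


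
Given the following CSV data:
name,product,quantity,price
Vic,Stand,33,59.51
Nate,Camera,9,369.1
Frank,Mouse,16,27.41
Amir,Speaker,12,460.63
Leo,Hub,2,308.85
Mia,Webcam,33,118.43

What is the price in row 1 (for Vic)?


Row 1: Vic
Column 'price' = 59.51

ANSWER: 59.51


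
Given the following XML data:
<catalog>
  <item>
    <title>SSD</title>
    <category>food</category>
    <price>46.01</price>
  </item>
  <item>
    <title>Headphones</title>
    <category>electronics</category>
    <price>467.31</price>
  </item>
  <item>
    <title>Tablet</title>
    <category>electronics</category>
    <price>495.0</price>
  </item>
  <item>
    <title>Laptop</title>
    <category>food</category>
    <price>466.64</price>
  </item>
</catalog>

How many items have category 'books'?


Scanning <item> elements for <category>books</category>:
Count: 0

ANSWER: 0


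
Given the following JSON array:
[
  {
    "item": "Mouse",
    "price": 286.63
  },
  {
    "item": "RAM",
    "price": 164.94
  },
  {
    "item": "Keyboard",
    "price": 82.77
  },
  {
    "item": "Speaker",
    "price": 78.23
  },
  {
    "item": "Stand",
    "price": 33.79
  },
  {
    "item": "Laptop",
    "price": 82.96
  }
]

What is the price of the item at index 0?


Array index 0 -> Mouse
price = 286.63

ANSWER: 286.63


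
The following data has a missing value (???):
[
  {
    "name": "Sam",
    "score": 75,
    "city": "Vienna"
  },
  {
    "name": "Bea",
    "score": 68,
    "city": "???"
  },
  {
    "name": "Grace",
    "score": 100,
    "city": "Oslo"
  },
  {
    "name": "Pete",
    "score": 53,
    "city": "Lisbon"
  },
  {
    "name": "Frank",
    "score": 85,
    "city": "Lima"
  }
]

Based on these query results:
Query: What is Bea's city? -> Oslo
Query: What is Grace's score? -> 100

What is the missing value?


The missing value is Bea's city
From query: Bea's city = Oslo

ANSWER: Oslo


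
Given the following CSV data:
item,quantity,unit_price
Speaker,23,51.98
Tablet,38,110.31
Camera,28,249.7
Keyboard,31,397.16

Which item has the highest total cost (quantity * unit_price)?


Computing row totals:
  Speaker: 1195.54
  Tablet: 4191.78
  Camera: 6991.6
  Keyboard: 12311.96
Maximum: Keyboard (12311.96)

ANSWER: Keyboard


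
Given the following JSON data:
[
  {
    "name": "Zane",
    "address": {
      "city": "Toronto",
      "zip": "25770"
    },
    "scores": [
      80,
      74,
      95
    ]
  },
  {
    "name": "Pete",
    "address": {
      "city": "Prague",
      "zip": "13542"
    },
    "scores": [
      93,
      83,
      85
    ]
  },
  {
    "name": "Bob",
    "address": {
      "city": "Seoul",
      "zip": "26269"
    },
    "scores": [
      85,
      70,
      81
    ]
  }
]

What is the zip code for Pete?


Path: records[1].address.zip
Value: 13542

ANSWER: 13542


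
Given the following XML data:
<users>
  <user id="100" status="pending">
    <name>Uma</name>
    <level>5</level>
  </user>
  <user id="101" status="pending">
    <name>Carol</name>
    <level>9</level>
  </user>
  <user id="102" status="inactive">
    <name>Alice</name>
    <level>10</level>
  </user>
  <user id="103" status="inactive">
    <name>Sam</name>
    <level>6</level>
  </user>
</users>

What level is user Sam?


Finding user: Sam
<level>6</level>

ANSWER: 6


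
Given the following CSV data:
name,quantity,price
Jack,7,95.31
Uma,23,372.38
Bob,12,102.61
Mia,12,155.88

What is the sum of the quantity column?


Values in 'quantity' column:
  Row 1: 7
  Row 2: 23
  Row 3: 12
  Row 4: 12
Sum = 7 + 23 + 12 + 12 = 54

ANSWER: 54


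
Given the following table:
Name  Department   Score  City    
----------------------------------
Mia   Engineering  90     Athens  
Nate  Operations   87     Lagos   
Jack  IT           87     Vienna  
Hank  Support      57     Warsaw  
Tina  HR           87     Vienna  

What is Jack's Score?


Row 3: Jack
Score = 87

ANSWER: 87


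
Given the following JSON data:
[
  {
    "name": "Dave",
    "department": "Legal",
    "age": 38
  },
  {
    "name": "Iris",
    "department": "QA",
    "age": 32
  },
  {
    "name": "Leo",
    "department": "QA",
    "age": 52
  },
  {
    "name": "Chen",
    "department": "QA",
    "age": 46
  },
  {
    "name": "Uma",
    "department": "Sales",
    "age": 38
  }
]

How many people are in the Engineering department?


Scanning records for department = Engineering
  No matches found
Count: 0

ANSWER: 0


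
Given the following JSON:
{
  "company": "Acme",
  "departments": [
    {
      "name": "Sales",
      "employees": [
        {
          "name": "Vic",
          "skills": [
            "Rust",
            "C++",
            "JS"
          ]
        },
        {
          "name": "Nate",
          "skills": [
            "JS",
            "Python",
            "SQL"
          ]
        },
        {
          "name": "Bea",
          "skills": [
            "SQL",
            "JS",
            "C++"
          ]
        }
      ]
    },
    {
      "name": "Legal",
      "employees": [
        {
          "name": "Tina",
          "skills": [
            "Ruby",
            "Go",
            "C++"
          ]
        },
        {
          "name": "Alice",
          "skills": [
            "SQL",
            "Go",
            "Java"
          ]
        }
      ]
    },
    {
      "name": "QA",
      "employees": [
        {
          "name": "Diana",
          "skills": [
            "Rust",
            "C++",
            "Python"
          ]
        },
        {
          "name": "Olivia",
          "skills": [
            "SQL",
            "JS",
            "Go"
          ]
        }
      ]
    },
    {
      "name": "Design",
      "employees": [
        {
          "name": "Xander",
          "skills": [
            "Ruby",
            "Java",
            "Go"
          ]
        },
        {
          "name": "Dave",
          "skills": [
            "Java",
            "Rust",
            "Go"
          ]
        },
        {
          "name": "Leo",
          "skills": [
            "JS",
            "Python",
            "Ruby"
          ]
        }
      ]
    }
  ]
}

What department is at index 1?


Path: departments[1].name
Value: Legal

ANSWER: Legal


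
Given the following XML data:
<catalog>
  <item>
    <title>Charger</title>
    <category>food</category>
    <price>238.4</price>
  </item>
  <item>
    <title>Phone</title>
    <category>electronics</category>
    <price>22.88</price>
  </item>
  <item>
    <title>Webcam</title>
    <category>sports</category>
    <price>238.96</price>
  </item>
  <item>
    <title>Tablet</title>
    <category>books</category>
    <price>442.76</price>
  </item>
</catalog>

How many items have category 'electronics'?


Scanning <item> elements for <category>electronics</category>:
  Item 2: Phone -> MATCH
Count: 1

ANSWER: 1


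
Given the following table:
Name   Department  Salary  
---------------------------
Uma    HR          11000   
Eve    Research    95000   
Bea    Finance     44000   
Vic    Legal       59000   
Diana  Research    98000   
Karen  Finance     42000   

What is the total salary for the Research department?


Research department members:
  Eve: 95000
  Diana: 98000
Total = 95000 + 98000 = 193000

ANSWER: 193000


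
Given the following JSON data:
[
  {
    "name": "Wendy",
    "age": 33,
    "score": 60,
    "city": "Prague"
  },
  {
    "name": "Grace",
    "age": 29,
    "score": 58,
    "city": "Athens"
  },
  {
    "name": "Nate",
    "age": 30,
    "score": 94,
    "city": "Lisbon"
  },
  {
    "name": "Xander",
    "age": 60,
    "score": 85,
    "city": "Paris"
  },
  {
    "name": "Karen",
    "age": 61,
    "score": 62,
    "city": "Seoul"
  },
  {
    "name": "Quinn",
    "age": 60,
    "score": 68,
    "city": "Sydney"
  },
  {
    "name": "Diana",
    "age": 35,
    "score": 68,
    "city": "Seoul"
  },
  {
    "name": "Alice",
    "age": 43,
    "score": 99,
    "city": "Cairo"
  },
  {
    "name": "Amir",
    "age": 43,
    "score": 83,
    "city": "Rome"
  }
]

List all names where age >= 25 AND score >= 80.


Checking both conditions:
  Wendy (age=33, score=60) -> no
  Grace (age=29, score=58) -> no
  Nate (age=30, score=94) -> YES
  Xander (age=60, score=85) -> YES
  Karen (age=61, score=62) -> no
  Quinn (age=60, score=68) -> no
  Diana (age=35, score=68) -> no
  Alice (age=43, score=99) -> YES
  Amir (age=43, score=83) -> YES


ANSWER: Nate, Xander, Alice, Amir


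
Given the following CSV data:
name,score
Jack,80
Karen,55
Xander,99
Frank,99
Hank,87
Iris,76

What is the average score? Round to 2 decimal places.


Scores: 80, 55, 99, 99, 87, 76
Sum = 496
Count = 6
Average = 496 / 6 = 82.67

ANSWER: 82.67


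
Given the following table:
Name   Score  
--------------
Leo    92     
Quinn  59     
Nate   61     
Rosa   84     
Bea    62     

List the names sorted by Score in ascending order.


Sorting by Score (ascending):
  Quinn: 59
  Nate: 61
  Bea: 62
  Rosa: 84
  Leo: 92


ANSWER: Quinn, Nate, Bea, Rosa, Leo


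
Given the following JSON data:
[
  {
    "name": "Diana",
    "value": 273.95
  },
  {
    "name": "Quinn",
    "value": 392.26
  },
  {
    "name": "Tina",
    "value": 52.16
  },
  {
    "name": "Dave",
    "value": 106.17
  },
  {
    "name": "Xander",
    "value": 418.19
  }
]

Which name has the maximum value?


Comparing values:
  Diana: 273.95
  Quinn: 392.26
  Tina: 52.16
  Dave: 106.17
  Xander: 418.19
Maximum: Xander (418.19)

ANSWER: Xander


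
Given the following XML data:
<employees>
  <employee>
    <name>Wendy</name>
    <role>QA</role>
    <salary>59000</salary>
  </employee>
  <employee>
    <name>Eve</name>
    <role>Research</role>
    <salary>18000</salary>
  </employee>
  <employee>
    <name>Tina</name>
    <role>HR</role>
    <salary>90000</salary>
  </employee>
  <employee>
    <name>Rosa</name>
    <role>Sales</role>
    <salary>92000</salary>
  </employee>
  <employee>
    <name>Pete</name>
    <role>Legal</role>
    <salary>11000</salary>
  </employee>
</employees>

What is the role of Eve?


Searching for <employee> with <name>Eve</name>
Found at position 2
<role>Research</role>

ANSWER: Research


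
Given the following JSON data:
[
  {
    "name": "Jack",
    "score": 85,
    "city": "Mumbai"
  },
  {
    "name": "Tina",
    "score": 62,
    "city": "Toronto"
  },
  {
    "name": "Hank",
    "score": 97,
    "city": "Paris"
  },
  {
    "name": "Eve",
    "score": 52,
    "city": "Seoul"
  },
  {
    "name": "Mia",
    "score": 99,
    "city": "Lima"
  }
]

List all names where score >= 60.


Filtering records where score >= 60:
  Jack (score=85) -> YES
  Tina (score=62) -> YES
  Hank (score=97) -> YES
  Eve (score=52) -> no
  Mia (score=99) -> YES


ANSWER: Jack, Tina, Hank, Mia


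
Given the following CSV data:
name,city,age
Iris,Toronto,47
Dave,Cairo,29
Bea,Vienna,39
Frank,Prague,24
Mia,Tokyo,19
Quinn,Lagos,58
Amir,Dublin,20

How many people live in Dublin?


Scanning city column for 'Dublin':
  Row 7: Amir -> MATCH
Total matches: 1

ANSWER: 1


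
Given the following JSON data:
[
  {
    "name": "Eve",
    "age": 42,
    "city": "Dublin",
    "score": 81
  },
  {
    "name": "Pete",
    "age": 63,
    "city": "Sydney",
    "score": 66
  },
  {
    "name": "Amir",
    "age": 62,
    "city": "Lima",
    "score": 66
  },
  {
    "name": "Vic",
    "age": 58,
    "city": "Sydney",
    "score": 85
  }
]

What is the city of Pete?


Looking up record where name = Pete
Record index: 1
Field 'city' = Sydney

ANSWER: Sydney


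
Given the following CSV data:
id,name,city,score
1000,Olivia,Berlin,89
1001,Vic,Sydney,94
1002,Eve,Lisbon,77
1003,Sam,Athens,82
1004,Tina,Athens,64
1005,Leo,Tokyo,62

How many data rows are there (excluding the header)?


Counting rows (excluding header):
Header: id,name,city,score
Data rows: 6

ANSWER: 6


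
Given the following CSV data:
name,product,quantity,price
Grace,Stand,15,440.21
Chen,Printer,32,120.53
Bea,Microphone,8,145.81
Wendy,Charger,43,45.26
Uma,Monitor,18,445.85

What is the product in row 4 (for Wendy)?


Row 4: Wendy
Column 'product' = Charger

ANSWER: Charger


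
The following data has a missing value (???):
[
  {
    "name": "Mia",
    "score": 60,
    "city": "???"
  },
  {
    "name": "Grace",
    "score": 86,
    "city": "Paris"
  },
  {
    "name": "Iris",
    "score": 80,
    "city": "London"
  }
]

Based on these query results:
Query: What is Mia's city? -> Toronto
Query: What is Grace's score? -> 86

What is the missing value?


The missing value is Mia's city
From query: Mia's city = Toronto

ANSWER: Toronto


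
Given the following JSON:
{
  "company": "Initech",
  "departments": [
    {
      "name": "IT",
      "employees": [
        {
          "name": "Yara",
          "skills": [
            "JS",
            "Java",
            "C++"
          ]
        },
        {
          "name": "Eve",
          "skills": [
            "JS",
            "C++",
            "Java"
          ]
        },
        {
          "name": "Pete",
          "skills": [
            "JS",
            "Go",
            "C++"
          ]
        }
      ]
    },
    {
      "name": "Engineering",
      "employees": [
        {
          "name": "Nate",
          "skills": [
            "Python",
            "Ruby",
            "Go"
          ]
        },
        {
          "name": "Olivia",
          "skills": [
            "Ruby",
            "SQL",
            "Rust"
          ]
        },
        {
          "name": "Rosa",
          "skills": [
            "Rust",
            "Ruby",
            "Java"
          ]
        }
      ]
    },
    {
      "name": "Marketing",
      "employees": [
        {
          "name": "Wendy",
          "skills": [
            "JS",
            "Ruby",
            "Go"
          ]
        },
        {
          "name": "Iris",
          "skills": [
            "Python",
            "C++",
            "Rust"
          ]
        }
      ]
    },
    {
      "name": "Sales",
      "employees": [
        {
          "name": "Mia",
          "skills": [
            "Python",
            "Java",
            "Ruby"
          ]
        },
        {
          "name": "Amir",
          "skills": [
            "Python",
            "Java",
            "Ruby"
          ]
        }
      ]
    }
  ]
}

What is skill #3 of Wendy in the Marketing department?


Path: departments[2].employees[0].skills[2]
Value: Go

ANSWER: Go


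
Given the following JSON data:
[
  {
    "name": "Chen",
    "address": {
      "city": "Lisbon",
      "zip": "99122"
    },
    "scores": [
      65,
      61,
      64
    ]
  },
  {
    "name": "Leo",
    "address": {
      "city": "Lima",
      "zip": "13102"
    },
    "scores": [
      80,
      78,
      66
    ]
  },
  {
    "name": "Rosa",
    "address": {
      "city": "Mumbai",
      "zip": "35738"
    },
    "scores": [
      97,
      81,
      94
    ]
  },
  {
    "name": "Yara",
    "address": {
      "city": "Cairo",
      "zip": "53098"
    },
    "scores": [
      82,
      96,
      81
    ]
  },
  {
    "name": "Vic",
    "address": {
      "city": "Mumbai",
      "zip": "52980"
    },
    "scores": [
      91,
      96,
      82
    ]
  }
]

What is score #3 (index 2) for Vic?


Path: records[4].scores[2]
Value: 82

ANSWER: 82


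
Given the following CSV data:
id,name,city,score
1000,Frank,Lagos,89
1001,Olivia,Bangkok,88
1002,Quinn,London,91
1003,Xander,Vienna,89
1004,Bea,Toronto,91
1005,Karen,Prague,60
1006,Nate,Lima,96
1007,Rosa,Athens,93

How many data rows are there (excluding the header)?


Counting rows (excluding header):
Header: id,name,city,score
Data rows: 8

ANSWER: 8


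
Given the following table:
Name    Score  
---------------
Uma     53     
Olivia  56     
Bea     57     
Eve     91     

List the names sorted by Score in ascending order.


Sorting by Score (ascending):
  Uma: 53
  Olivia: 56
  Bea: 57
  Eve: 91


ANSWER: Uma, Olivia, Bea, Eve


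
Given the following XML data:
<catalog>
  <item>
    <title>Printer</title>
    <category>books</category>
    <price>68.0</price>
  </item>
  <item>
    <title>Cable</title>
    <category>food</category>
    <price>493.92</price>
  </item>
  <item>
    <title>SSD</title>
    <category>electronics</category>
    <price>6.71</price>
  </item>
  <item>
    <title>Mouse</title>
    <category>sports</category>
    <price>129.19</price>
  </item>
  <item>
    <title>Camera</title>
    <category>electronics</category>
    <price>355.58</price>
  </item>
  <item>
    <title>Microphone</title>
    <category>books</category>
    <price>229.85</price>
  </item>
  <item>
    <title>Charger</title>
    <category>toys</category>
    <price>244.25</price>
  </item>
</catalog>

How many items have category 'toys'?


Scanning <item> elements for <category>toys</category>:
  Item 7: Charger -> MATCH
Count: 1

ANSWER: 1


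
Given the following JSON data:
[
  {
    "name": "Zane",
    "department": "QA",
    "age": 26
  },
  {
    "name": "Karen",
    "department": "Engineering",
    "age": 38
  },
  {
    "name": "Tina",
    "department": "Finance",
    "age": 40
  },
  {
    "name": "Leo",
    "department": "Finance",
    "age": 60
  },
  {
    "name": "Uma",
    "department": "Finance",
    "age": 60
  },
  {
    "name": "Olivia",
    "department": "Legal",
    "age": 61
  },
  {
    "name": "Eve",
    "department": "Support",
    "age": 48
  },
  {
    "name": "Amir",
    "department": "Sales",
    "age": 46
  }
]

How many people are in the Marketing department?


Scanning records for department = Marketing
  No matches found
Count: 0

ANSWER: 0


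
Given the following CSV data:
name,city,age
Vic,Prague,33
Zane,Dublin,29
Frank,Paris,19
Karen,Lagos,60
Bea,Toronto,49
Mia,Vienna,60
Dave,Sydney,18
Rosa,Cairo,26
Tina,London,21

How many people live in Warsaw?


Scanning city column for 'Warsaw':
Total matches: 0

ANSWER: 0


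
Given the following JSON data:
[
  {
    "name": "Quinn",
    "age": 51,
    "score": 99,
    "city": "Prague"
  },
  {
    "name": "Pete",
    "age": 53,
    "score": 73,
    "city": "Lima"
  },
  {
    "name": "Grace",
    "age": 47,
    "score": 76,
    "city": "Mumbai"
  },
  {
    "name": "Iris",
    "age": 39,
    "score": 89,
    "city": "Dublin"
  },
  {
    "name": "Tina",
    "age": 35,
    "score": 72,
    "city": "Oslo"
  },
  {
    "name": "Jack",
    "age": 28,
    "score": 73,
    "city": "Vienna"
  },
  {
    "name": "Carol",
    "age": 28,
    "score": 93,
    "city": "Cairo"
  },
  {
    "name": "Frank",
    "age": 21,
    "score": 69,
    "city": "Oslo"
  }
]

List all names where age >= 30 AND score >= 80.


Checking both conditions:
  Quinn (age=51, score=99) -> YES
  Pete (age=53, score=73) -> no
  Grace (age=47, score=76) -> no
  Iris (age=39, score=89) -> YES
  Tina (age=35, score=72) -> no
  Jack (age=28, score=73) -> no
  Carol (age=28, score=93) -> no
  Frank (age=21, score=69) -> no


ANSWER: Quinn, Iris


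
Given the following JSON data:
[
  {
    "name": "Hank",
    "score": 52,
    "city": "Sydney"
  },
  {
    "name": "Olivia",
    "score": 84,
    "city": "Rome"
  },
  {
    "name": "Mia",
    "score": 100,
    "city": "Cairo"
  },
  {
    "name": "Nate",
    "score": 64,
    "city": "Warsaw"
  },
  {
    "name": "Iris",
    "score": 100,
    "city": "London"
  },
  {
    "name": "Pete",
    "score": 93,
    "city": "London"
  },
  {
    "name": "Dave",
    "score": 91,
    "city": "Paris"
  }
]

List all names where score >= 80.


Filtering records where score >= 80:
  Hank (score=52) -> no
  Olivia (score=84) -> YES
  Mia (score=100) -> YES
  Nate (score=64) -> no
  Iris (score=100) -> YES
  Pete (score=93) -> YES
  Dave (score=91) -> YES


ANSWER: Olivia, Mia, Iris, Pete, Dave


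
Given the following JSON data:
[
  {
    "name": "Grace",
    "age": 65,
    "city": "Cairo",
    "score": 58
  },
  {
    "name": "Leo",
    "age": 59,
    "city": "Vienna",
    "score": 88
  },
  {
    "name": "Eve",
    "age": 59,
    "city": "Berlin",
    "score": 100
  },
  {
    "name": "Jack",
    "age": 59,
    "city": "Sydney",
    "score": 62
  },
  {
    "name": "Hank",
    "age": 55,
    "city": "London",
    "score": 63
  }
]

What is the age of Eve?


Looking up record where name = Eve
Record index: 2
Field 'age' = 59

ANSWER: 59


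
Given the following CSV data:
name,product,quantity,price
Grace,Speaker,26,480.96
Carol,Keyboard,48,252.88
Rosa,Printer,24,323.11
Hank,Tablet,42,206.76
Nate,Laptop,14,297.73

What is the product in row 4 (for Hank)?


Row 4: Hank
Column 'product' = Tablet

ANSWER: Tablet


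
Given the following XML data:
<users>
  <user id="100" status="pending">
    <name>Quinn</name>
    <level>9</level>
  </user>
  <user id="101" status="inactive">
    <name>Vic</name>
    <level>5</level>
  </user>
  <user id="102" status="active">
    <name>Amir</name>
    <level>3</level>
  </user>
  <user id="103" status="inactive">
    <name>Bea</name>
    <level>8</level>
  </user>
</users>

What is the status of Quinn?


Finding user with name = Quinn
user id="100" status="pending"

ANSWER: pending


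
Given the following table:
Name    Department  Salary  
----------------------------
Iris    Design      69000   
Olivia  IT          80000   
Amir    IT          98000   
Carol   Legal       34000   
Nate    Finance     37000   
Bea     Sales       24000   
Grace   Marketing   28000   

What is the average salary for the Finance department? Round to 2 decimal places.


Finance department members:
  Nate: 37000
Sum = 37000
Count = 1
Average = 37000 / 1 = 37000.00

ANSWER: 37000.00


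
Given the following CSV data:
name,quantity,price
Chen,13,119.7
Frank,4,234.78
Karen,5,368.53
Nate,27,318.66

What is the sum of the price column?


Values in 'price' column:
  Row 1: 119.7
  Row 2: 234.78
  Row 3: 368.53
  Row 4: 318.66
Sum = 119.7 + 234.78 + 368.53 + 318.66 = 1041.67

ANSWER: 1041.67


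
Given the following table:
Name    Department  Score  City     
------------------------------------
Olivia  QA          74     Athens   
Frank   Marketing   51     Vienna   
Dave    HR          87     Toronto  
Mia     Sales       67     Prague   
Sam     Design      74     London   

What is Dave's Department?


Row 3: Dave
Department = HR

ANSWER: HR


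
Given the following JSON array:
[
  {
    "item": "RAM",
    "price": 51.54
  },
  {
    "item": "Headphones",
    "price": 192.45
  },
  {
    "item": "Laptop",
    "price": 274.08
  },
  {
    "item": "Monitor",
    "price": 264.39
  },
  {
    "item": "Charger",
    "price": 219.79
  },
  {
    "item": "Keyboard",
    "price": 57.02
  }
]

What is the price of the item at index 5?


Array index 5 -> Keyboard
price = 57.02

ANSWER: 57.02


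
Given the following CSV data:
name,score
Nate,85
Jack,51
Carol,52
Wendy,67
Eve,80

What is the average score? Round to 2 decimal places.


Scores: 85, 51, 52, 67, 80
Sum = 335
Count = 5
Average = 335 / 5 = 67.00

ANSWER: 67.00


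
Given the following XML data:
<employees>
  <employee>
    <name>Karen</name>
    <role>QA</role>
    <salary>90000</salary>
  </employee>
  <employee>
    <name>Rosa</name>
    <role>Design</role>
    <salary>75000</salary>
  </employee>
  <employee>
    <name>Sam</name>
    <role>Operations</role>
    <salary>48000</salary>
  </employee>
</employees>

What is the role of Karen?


Searching for <employee> with <name>Karen</name>
Found at position 1
<role>QA</role>

ANSWER: QA


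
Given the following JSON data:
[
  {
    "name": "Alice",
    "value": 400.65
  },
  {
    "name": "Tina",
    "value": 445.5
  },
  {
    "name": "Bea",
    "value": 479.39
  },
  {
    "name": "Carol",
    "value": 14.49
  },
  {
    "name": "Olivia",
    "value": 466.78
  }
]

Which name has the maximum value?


Comparing values:
  Alice: 400.65
  Tina: 445.5
  Bea: 479.39
  Carol: 14.49
  Olivia: 466.78
Maximum: Bea (479.39)

ANSWER: Bea


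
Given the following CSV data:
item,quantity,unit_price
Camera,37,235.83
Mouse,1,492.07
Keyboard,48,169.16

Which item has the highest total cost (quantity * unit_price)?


Computing row totals:
  Camera: 8725.71
  Mouse: 492.07
  Keyboard: 8119.68
Maximum: Camera (8725.71)

ANSWER: Camera


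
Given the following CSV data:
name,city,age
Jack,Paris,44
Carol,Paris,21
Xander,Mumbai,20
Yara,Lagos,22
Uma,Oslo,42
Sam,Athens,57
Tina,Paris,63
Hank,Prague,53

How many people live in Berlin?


Scanning city column for 'Berlin':
Total matches: 0

ANSWER: 0


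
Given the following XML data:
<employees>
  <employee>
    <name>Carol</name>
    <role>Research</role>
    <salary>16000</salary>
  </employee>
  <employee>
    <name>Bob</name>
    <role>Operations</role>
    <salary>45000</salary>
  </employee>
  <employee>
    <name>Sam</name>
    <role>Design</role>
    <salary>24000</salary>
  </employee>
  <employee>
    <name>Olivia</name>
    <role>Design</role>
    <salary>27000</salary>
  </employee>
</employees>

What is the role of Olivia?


Searching for <employee> with <name>Olivia</name>
Found at position 4
<role>Design</role>

ANSWER: Design


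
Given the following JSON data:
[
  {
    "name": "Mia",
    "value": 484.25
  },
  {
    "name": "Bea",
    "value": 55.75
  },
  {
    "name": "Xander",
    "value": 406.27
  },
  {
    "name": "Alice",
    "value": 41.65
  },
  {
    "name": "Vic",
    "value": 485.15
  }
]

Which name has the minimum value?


Comparing values:
  Mia: 484.25
  Bea: 55.75
  Xander: 406.27
  Alice: 41.65
  Vic: 485.15
Minimum: Alice (41.65)

ANSWER: Alice


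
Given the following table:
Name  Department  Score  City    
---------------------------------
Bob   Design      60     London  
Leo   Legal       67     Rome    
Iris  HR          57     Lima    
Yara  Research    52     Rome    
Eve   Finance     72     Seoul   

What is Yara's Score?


Row 4: Yara
Score = 52

ANSWER: 52


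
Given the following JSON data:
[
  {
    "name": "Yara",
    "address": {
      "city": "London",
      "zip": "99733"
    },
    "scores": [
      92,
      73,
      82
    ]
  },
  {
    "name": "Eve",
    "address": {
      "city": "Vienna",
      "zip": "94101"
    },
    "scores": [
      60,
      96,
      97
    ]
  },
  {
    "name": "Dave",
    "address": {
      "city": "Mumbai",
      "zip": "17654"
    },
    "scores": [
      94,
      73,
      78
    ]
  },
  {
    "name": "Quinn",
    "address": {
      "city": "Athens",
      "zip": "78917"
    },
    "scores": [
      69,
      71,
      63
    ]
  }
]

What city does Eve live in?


Path: records[1].address.city
Value: Vienna

ANSWER: Vienna


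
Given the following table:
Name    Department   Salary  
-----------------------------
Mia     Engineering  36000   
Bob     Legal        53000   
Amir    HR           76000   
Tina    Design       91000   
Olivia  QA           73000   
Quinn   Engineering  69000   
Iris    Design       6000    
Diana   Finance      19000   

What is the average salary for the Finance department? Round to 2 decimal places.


Finance department members:
  Diana: 19000
Sum = 19000
Count = 1
Average = 19000 / 1 = 19000.00

ANSWER: 19000.00


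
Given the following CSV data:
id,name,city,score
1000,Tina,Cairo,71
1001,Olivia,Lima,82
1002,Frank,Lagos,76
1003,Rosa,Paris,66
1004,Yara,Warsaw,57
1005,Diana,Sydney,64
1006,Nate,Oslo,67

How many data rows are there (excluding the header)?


Counting rows (excluding header):
Header: id,name,city,score
Data rows: 7

ANSWER: 7


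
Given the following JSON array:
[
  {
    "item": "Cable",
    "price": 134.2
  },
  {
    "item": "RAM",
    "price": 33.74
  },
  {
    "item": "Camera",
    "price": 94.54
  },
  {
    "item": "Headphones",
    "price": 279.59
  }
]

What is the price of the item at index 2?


Array index 2 -> Camera
price = 94.54

ANSWER: 94.54


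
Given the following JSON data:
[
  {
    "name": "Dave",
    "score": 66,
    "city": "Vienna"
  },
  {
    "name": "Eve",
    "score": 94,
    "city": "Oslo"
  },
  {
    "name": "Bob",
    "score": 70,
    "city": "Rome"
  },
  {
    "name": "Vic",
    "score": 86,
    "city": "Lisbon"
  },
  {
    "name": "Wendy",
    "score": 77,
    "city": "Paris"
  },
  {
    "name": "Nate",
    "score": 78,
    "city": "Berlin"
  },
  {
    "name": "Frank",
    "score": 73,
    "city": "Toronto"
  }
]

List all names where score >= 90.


Filtering records where score >= 90:
  Dave (score=66) -> no
  Eve (score=94) -> YES
  Bob (score=70) -> no
  Vic (score=86) -> no
  Wendy (score=77) -> no
  Nate (score=78) -> no
  Frank (score=73) -> no


ANSWER: Eve


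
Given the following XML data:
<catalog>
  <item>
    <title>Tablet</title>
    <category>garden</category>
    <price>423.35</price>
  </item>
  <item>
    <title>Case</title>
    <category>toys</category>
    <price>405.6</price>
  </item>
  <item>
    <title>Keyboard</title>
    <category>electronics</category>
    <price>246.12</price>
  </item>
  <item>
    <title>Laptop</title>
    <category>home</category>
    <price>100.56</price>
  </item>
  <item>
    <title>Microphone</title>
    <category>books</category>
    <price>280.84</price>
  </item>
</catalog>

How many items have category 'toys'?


Scanning <item> elements for <category>toys</category>:
  Item 2: Case -> MATCH
Count: 1

ANSWER: 1


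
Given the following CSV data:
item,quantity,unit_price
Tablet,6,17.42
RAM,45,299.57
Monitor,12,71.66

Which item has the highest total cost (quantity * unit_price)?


Computing row totals:
  Tablet: 104.52
  RAM: 13480.65
  Monitor: 859.92
Maximum: RAM (13480.65)

ANSWER: RAM


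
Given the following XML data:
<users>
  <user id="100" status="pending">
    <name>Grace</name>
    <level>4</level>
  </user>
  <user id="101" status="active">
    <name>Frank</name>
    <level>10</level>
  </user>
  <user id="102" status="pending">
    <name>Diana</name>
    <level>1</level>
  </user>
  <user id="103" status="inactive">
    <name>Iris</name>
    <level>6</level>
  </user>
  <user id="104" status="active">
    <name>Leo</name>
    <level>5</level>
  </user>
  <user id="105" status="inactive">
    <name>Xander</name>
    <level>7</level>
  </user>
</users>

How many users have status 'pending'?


Counting users with status='pending':
  Grace (id=100) -> MATCH
  Diana (id=102) -> MATCH
Count: 2

ANSWER: 2


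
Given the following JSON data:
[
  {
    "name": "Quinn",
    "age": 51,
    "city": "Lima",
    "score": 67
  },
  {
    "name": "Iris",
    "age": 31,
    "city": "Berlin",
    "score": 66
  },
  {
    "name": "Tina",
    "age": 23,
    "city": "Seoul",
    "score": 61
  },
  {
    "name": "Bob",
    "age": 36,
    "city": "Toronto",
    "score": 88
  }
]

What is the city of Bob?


Looking up record where name = Bob
Record index: 3
Field 'city' = Toronto

ANSWER: Toronto


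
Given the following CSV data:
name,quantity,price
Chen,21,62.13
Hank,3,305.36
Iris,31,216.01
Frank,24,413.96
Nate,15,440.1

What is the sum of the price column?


Values in 'price' column:
  Row 1: 62.13
  Row 2: 305.36
  Row 3: 216.01
  Row 4: 413.96
  Row 5: 440.1
Sum = 62.13 + 305.36 + 216.01 + 413.96 + 440.1 = 1437.56

ANSWER: 1437.56


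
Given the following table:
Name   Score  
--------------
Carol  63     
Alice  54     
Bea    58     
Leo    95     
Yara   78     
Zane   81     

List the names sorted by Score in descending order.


Sorting by Score (descending):
  Leo: 95
  Zane: 81
  Yara: 78
  Carol: 63
  Bea: 58
  Alice: 54


ANSWER: Leo, Zane, Yara, Carol, Bea, Alice


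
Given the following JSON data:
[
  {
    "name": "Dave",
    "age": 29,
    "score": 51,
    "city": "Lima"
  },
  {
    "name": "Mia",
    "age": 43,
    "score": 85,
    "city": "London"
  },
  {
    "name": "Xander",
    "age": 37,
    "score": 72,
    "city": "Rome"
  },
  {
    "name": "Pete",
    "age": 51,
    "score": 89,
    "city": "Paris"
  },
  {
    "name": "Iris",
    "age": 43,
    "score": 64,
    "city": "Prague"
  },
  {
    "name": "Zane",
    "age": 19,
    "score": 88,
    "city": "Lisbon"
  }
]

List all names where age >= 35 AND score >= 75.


Checking both conditions:
  Dave (age=29, score=51) -> no
  Mia (age=43, score=85) -> YES
  Xander (age=37, score=72) -> no
  Pete (age=51, score=89) -> YES
  Iris (age=43, score=64) -> no
  Zane (age=19, score=88) -> no


ANSWER: Mia, Pete


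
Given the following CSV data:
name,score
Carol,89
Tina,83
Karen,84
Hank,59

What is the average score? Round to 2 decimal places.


Scores: 89, 83, 84, 59
Sum = 315
Count = 4
Average = 315 / 4 = 78.75

ANSWER: 78.75


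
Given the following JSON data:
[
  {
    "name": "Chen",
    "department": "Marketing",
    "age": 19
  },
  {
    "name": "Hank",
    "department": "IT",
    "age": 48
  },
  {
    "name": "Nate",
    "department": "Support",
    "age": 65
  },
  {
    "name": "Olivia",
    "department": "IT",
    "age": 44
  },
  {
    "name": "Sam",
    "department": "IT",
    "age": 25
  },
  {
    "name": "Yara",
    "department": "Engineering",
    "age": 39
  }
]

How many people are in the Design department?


Scanning records for department = Design
  No matches found
Count: 0

ANSWER: 0


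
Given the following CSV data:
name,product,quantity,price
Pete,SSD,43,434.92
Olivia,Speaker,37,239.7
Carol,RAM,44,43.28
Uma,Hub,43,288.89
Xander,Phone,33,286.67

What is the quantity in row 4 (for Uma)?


Row 4: Uma
Column 'quantity' = 43

ANSWER: 43


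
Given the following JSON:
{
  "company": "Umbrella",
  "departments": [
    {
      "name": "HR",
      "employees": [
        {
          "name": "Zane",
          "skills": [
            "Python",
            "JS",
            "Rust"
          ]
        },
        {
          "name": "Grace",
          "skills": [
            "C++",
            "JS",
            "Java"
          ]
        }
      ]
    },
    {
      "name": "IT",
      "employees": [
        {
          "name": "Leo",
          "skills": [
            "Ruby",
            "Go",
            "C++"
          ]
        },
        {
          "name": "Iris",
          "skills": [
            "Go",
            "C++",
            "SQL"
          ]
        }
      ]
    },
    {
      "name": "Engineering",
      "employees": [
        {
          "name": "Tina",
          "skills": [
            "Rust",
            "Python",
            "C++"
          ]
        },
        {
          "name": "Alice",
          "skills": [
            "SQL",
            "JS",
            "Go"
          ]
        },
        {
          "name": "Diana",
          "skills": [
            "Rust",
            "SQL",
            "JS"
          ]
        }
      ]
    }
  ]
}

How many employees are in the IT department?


Path: departments[1].employees
Count: 2

ANSWER: 2


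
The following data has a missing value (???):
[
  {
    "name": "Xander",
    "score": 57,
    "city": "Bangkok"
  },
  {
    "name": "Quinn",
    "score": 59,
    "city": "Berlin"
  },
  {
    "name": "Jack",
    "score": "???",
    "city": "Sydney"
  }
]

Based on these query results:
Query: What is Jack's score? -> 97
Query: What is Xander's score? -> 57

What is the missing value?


The missing value is Jack's score
From query: Jack's score = 97

ANSWER: 97


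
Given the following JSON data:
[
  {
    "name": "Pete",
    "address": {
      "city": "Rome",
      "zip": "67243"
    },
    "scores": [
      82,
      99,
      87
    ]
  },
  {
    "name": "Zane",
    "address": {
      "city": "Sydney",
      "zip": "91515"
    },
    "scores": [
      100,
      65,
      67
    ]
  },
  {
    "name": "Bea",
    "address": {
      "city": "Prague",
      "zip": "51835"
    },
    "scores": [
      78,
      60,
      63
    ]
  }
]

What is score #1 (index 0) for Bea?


Path: records[2].scores[0]
Value: 78

ANSWER: 78


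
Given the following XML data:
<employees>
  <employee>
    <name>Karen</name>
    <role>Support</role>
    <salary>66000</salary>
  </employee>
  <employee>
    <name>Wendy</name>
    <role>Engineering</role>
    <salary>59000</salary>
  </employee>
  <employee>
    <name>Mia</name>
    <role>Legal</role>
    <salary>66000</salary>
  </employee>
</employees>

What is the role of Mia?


Searching for <employee> with <name>Mia</name>
Found at position 3
<role>Legal</role>

ANSWER: Legal


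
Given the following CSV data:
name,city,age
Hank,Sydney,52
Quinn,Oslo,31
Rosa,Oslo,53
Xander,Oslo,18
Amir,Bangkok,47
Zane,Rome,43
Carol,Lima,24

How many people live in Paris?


Scanning city column for 'Paris':
Total matches: 0

ANSWER: 0


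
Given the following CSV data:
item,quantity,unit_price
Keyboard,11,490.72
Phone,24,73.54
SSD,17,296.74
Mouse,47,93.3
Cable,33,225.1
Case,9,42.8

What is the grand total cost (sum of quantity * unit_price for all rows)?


Computing row totals:
  Keyboard: 11 * 490.72 = 5397.92
  Phone: 24 * 73.54 = 1764.96
  SSD: 17 * 296.74 = 5044.58
  Mouse: 47 * 93.3 = 4385.1
  Cable: 33 * 225.1 = 7428.3
  Case: 9 * 42.8 = 385.2
Grand total = 5397.92 + 1764.96 + 5044.58 + 4385.1 + 7428.3 + 385.2 = 24406.06

ANSWER: 24406.06


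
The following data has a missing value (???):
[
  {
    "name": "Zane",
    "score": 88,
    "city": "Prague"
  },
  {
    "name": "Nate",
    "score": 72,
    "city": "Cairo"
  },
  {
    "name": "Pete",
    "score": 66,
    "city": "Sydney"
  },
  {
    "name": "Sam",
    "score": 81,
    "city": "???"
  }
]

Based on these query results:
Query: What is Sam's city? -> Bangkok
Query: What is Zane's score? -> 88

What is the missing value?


The missing value is Sam's city
From query: Sam's city = Bangkok

ANSWER: Bangkok
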